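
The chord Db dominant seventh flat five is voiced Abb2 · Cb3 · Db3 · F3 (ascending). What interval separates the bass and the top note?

The outer voices are Abb2 and F3.
From Abb to F: 10 semitones over a sixth = augmented.

augmented sixth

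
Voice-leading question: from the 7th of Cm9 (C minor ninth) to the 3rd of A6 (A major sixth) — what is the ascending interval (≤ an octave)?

augmented second

Cm9 (C minor ninth) has B♭ as its 7th, and A6 (A major sixth) has C♯ as its 3rd.
From B♭ to C♯: 3 semitones over a second = augmented.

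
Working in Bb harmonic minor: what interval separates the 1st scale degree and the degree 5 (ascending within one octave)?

The scale runs Bb C Db Eb F Gb A.
So we need the interval from Bb up to F.
From Bb to F is 7 semitones, exactly the perfect fifth.

P5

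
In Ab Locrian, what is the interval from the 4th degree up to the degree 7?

perfect fourth

Spelling Ab Locrian: Ab Bbb Cb Db Ebb Fb Gb.
The 4th degree is Db and the 7th scale degree is Gb.
From Db to Gb is 5 semitones, exactly the perfect fourth.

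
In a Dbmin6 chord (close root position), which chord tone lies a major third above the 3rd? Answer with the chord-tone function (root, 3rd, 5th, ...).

5th

Db minor sixth: Db–Fb–Ab–Bb.
The 3rd is Fb. A major third above Fb is Ab.
Ab is the chord's 5th.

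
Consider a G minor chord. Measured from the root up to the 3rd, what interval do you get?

minor third

The chord tones of Gmin are G-Bb-D.
So we need the interval from G up to Bb.
From G to Bb: 3 semitones over a third = minor.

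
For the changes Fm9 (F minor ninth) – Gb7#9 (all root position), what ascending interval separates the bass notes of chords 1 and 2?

The roots are F and Gb.
From F to Gb: 1 semitone over a second = minor.

minor second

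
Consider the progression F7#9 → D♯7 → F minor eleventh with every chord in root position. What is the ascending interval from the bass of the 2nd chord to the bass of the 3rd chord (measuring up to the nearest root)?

The roots are D♯ and F.
D♯ up to F is 2 semitones, a whole step narrower than a major third, so the interval is diminished.

diminished third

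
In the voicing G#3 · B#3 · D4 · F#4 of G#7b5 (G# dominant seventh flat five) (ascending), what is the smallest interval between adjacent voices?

diminished third

Adjacent intervals: G#3→B#3 = major third; B#3→D4 = diminished third; D4→F#4 = major third.
The smallest is B#3 to D4, a diminished third (2 semitones).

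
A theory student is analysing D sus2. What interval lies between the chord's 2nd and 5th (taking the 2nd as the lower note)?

Spelling the chord: D, E, A.
2nd = E; 5th = A.
E up to A spans 4 letter names and 5 semitones — a perfect fourth.

perfect fourth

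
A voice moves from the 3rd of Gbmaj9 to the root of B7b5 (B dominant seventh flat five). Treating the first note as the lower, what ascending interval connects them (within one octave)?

The 3rd of Gbmaj9 is Bb; the root of B7b5 (B dominant seventh flat five) is B.
From Bb to B: 1 semitone over a unison = augmented.

augmented 1st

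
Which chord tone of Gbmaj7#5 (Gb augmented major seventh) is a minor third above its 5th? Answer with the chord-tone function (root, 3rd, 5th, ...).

Gb augmented major seventh: Gb-Bb-D-F.
The 5th is D. A minor third above D is F.
F is the chord's 7th.

7th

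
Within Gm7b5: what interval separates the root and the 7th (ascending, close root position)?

m7

Spelling the chord: G–B♭–D♭–F.
Root = G; 7th = F.
G up to F is 10 semitones, a half step narrower than a major seventh, so the interval is minor.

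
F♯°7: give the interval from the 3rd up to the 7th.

F♯dim7 (F♯ diminished seventh) is spelled F♯–A–C–E♭.
The 3rd is A and the 7th is E♭.
5 letter names make it a fifth; at 6 semitones (a half step narrower than perfect) the quality is diminished.

diminished fifth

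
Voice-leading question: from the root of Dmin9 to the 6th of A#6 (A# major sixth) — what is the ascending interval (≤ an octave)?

augmented third

The root of Dmin9 is D; the 6th of A#6 (A# major sixth) is F##.
From D to F##: 5 semitones over a third = augmented.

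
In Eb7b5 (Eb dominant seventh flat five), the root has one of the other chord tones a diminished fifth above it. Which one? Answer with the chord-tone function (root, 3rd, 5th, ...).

5th

The chord tones of Eb dominant seventh flat five are Eb-G-Bbb-Db.
The root is Eb. A diminished fifth above Eb is Bbb.
Bbb is the chord's 5th.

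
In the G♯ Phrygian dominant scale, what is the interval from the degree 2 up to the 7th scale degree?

The scale runs G♯ A B♯ C♯ D♯ E F♯.
So we need the interval from A up to F♯.
Counting 6 letters and 9 half steps from A gives a major sixth.

major sixth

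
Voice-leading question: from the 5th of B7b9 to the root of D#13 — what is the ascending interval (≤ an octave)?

The 5th of B7b9 is F#; the root of D#13 is D#.
Counting 6 letters and 9 half steps from F# gives a major sixth.

major sixth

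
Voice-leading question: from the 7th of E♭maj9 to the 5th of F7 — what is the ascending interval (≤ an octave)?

minor 7th

The 7th of E♭maj9 is D; the 5th of F7 is C.
From D to C: 10 semitones over a seventh = minor.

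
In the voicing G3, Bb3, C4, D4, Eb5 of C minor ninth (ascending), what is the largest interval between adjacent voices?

minor ninth

Adjacent intervals: G3→Bb3 = minor third; Bb3→C4 = major second; C4→D4 = major second; D4→Eb5 = minor ninth.
The largest is D4 to Eb5, a minor ninth (13 semitones).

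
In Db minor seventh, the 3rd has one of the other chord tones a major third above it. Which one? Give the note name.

Ab

Dbmin7: Db–Fb–Ab–Cb.
The 3rd is Fb. A major third above Fb is Ab.
Ab is the chord's 5th.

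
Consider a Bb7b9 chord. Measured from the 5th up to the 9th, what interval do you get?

diminished fifth

Bb dominant seventh flat nine: Bb-D-F-Ab-Cb.
So we need the interval from F up to Cb.
F up to Cb is 6 semitones, a half step narrower than a perfect fifth, so the interval is diminished.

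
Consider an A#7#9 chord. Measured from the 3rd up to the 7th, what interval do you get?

Spelling the chord: A#–C##–E#–G#–B##.
The 3rd is C## and the 7th is G#.
C## up to G# is 6 semitones, a half step narrower than a perfect fifth, so the interval is diminished.

d5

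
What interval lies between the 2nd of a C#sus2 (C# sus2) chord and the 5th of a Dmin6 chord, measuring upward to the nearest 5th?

diminished fifth

The 2nd of C#sus2 (C# sus2) is D#; the 5th of Dmin6 is A.
From D# to A: 6 semitones over a fifth = diminished.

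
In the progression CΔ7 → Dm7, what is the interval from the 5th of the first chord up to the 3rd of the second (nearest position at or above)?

minor 7th

The 5th of CΔ7 is G; the 3rd of Dm7 is F.
G up to F is 10 semitones, a half step narrower than a major seventh, so the interval is minor.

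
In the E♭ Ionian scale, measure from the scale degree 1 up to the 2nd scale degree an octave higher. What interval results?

M9

Spelling the E♭ Ionian scale: E♭ F G A♭ B♭ C D.
Scale degree 1 = E♭; 2nd degree (up an octave) = F.
From E♭ to F is 14 semitones, exactly the major ninth.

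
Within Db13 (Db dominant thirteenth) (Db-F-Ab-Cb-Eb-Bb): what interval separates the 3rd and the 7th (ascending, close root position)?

3rd = F; 7th = Cb.
From F to Cb: 6 semitones over a fifth = diminished.

d5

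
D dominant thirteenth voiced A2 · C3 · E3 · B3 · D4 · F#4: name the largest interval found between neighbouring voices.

P5

Adjacent intervals: A2→C3 = minor third; C3→E3 = major third; E3→B3 = perfect fifth; B3→D4 = minor third; D4→F#4 = major third.
The largest is E3 to B3, a perfect fifth (7 semitones).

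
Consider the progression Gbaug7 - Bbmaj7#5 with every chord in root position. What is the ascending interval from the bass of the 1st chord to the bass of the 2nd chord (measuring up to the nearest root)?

major third

The roots are Gb and Bb.
Counting 3 letters and 4 half steps from Gb gives a major third.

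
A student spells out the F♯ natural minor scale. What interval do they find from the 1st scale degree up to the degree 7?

m7

Spelling the F♯ natural minor scale: F♯ G♯ A B C♯ D E.
That puts F♯ below E.
From F♯ to E: 10 semitones over a seventh = minor.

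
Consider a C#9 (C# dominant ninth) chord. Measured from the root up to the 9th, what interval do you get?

major ninth

The chord tones of C# dominant ninth are C#-E#-G#-B-D#.
Root = C#; 9th = D#.
From C# to D# is 14 semitones, exactly the major ninth.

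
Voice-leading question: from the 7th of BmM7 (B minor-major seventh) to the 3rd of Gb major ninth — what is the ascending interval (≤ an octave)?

BmM7 (B minor-major seventh) has A# as its 7th, and Gb major ninth has Bb as its 3rd.
From A# to Bb: 0 semitones over a second = diminished.

diminished second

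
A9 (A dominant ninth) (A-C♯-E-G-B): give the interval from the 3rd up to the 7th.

diminished fifth

3rd = C♯; 7th = G.
5 letter names make it a fifth; at 6 semitones (a half step narrower than perfect) the quality is diminished.
This 3–7 tritone is the characteristic tension at the heart of the dominant sound.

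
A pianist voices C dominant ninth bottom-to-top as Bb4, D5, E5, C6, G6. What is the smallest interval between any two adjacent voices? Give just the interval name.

Adjacent intervals: Bb4→D5 = major third; D5→E5 = major second; E5→C6 = minor sixth; C6→G6 = perfect fifth.
The smallest is D5 to E5, a major second (2 semitones).

M2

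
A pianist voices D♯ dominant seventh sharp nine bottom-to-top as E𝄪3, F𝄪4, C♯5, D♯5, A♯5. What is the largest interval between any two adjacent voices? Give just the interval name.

minor ninth

Adjacent intervals: E𝄪3→F𝄪4 = minor ninth; F𝄪4→C♯5 = diminished fifth; C♯5→D♯5 = major second; D♯5→A♯5 = perfect fifth.
The largest is E𝄪3 to F𝄪4, a minor ninth (13 semitones).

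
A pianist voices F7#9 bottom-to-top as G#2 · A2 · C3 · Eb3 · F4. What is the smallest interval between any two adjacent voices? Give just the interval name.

Adjacent intervals: G#2→A2 = minor second; A2→C3 = minor third; C3→Eb3 = minor third; Eb3→F4 = major ninth.
The smallest is G#2 to A2, a minor second (1 semitone).

m2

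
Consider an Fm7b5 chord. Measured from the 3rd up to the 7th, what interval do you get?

Fø7 (F half-diminished seventh) is spelled F-Ab-Cb-Eb.
The 3rd is Ab and the 7th is Eb.
Ab up to Eb spans 5 letter names and 7 semitones — a perfect fifth.

P5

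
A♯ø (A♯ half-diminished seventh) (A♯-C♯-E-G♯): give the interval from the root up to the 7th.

minor seventh

So we need the interval from A♯ up to G♯.
7 letter names make it a seventh; at 10 semitones (a half step narrower than major) the quality is minor.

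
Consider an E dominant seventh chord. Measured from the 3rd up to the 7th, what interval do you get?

The chord tones of E dominant seventh are E-G#-B-D.
So we need the interval from G# up to D.
5 letter names make it a fifth; at 6 semitones (a half step narrower than perfect) the quality is diminished.
That tritone between 3rd and 7th is what gives the dominant seventh its pull toward resolution.

d5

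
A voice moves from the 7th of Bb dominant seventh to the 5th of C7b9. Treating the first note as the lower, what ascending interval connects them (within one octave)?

The 7th of Bb dominant seventh is Ab; the 5th of C7b9 is G.
Counting 7 letters and 11 half steps from Ab gives a major seventh.

major 7th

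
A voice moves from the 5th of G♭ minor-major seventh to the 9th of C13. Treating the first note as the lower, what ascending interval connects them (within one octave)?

G♭ minor-major seventh has D♭ as its 5th, and C13 has D as its 9th.
D♭ up to D is 1 semitone, a half step wider than a perfect unison, so the interval is augmented.

A1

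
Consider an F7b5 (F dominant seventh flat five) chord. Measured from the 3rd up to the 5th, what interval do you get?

diminished third

F7b5 (F dominant seventh flat five): F-A-C♭-E♭.
So we need the interval from A up to C♭.
3 letter names make it a third; at 2 semitones (a whole step narrower than major) the quality is diminished.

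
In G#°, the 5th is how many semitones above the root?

6

G# diminished is spelled G# B D.
G# to D is a diminished fifth: 6 semitones.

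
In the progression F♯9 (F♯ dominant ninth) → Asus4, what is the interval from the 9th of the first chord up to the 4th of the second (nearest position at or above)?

diminished 5th

F♯9 (F♯ dominant ninth) has G♯ as its 9th, and Asus4 has D as its 4th.
G♯ up to D is 6 semitones, a half step narrower than a perfect fifth, so the interval is diminished.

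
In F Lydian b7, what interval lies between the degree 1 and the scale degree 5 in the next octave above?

The scale runs F G A B C D E♭.
That puts F below C.
F up to C spans 12 letter names and 19 semitones — a perfect twelfth.

perfect twelfth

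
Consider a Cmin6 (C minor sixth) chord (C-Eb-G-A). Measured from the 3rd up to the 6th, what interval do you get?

augmented fourth

3rd = Eb; 6th = A.
4 letter names make it a fourth; at 6 semitones (a half step wider than perfect) the quality is augmented.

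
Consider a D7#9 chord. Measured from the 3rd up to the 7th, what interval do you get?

Spelling the chord: D–F#–A–C–E#.
That puts F# below C.
5 letter names make it a fifth; at 6 semitones (a half step narrower than perfect) the quality is diminished.

diminished fifth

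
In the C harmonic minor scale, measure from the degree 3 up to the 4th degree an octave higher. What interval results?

C harmonic minor: C D Eb F G Ab B.
So we need the interval from Eb up to F.
Eb up to F spans 9 letter names and 14 semitones — a major ninth.

M9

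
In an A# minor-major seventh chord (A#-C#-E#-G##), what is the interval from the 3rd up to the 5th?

So we need the interval from C# up to E#.
From C# to E# is 4 semitones, exactly the major third.

major 3rd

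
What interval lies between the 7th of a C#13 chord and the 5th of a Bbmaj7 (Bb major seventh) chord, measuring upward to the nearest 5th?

diminished fifth

The 7th of C#13 is B; the 5th of Bbmaj7 (Bb major seventh) is F.
B up to F is 6 semitones, a half step narrower than a perfect fifth, so the interval is diminished.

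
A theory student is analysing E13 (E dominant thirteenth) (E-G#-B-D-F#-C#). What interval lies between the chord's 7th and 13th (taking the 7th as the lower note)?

M7

So we need the interval from D up to C#.
From D to C# is 11 semitones, exactly the major seventh.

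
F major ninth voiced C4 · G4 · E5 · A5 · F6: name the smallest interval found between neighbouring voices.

perfect fourth

Adjacent intervals: C4→G4 = perfect fifth; G4→E5 = major sixth; E5→A5 = perfect fourth; A5→F6 = minor sixth.
The smallest is E5 to A5, a perfect fourth (5 semitones).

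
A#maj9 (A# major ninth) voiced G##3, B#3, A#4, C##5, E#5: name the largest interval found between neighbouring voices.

minor seventh

Adjacent intervals: G##3→B#3 = minor third; B#3→A#4 = minor seventh; A#4→C##5 = major third; C##5→E#5 = minor third.
The largest is B#3 to A#4, a minor seventh (10 semitones).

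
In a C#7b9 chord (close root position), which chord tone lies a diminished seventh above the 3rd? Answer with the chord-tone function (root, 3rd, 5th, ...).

The chord tones of C#7b9 are C# E# G# B D.
The 3rd is E#. A diminished seventh above E# is D.
D is the chord's 9th.

9th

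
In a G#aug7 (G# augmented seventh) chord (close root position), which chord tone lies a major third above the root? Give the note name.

B#

Spelling the chord: G#, B#, D##, F#.
The root is G#. A major third above G# is B#.
B# is the chord's 3rd.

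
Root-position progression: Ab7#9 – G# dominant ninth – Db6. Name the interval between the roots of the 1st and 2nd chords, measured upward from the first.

augmented 7th

The roots are Ab and G#.
From Ab to G#: 12 semitones over a seventh = augmented.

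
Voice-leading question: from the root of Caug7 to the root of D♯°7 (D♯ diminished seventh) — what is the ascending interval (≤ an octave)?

augmented second

Caug7 has C as its root, and D♯°7 (D♯ diminished seventh) has D♯ as its root.
From C to D♯: 3 semitones over a second = augmented.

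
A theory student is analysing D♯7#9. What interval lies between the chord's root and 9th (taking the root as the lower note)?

augmented 9th

D♯7#9 (D♯ dominant seventh sharp nine): D♯–F𝄪–A♯–C♯–E𝄪.
That puts D♯ below E𝄪.
9 letter names make it a ninth; at 15 semitones (a half step wider than major) the quality is augmented.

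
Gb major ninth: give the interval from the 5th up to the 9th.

perfect fifth

Gbmaj9 is spelled Gb–Bb–Db–F–Ab.
That puts Db below Ab.
From Db to Ab is 7 semitones, exactly the perfect fifth.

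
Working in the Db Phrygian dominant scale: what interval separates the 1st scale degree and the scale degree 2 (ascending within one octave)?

The scale runs Db Ebb F Gb Ab Bbb Cb.
So we need the interval from Db up to Ebb.
2 letter names make it a second; at 1 semitone (a half step narrower than major) the quality is minor.

minor second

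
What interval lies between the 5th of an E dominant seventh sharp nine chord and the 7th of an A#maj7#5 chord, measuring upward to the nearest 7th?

augmented sixth

E dominant seventh sharp nine has B as its 5th, and A#maj7#5 has G## as its 7th.
B up to G## is 10 semitones, a half step wider than a major sixth, so the interval is augmented.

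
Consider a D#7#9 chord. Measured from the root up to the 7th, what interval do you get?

minor 7th

The chord tones of D#7#9 are D#–F##–A#–C#–E##.
Root = D#; 7th = C#.
From D# to C#: 10 semitones over a seventh = minor.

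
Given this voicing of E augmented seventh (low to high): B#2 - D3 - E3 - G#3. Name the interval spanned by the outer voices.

minor sixth

The outer voices are B#2 and G#3.
From B# to G#: 8 semitones over a sixth = minor.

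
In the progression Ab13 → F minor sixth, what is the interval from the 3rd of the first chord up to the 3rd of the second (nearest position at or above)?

minor sixth

Ab13 has C as its 3rd, and F minor sixth has Ab as its 3rd.
From C to Ab: 8 semitones over a sixth = minor.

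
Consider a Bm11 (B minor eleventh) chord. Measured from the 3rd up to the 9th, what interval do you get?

major seventh

Bm11 is spelled B–D–F#–A–C#–E.
That puts D below C#.
Counting 7 letters and 11 half steps from D gives a major seventh.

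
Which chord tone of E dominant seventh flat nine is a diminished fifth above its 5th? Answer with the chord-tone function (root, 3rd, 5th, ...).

9th

E dominant seventh flat nine: E, G#, B, D, F.
The 5th is B. A diminished fifth above B is F.
F is the chord's 9th.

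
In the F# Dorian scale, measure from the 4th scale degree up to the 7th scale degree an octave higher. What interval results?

perfect eleventh

The scale runs F# G# A B C# D# E.
4th scale degree = B; degree 7 (up an octave) = E.
Counting 11 letters and 17 half steps from B gives a perfect eleventh.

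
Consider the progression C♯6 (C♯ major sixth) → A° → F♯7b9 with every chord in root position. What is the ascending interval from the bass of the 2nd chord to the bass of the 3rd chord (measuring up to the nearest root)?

major sixth

The roots are A and F♯.
A up to F♯ spans 6 letter names and 9 semitones — a major sixth.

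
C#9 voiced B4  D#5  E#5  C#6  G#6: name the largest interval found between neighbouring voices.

m6

Adjacent intervals: B4→D#5 = major third; D#5→E#5 = major second; E#5→C#6 = minor sixth; C#6→G#6 = perfect fifth.
The largest is E#5 to C#6, a minor sixth (8 semitones).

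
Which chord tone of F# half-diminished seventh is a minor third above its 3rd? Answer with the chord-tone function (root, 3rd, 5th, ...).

5th

The chord tones of F#ø7 are F# A C E.
The 3rd is A. A minor third above A is C.
C is the chord's 5th.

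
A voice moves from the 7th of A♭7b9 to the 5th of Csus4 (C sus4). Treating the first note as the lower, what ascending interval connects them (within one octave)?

A♭7b9 has G♭ as its 7th, and Csus4 (C sus4) has G as its 5th.
From G♭ to G: 1 semitone over a unison = augmented.

augmented unison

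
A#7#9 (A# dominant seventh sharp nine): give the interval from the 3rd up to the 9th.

M7

Spelling the chord: A#, C##, E#, G#, B##.
That puts C## below B##.
From C## to B## is 11 semitones, exactly the major seventh.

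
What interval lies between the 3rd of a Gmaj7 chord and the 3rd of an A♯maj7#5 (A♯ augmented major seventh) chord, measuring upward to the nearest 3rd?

A2

The 3rd of Gmaj7 is B; the 3rd of A♯maj7#5 (A♯ augmented major seventh) is C𝄪.
From B to C𝄪: 3 semitones over a second = augmented.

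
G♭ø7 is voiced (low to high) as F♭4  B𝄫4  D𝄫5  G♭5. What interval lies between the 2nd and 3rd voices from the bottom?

Those voices are B𝄫4 and D𝄫5.
3 letter names make it a third; at 3 semitones (a half step narrower than major) the quality is minor.

minor 3rd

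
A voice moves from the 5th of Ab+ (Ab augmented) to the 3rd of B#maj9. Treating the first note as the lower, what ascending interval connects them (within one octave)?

The 5th of Ab+ (Ab augmented) is E; the 3rd of B#maj9 is D##.
7 letter names make it a seventh; at 12 semitones (a half step wider than major) the quality is augmented.

A7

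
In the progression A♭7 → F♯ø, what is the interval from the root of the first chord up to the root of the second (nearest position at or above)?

augmented 6th

A♭7 has A♭ as its root, and F♯ø has F♯ as its root.
From A♭ to F♯: 10 semitones over a sixth = augmented.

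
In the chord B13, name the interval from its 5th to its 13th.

M9

B13: B D♯ F♯ A C♯ G♯.
The 5th is F♯ and the 13th is G♯.
Counting 9 letters and 14 half steps from F♯ gives a major ninth.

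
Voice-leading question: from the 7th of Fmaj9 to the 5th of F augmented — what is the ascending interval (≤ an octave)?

M6

Fmaj9 has E as its 7th, and F augmented has C# as its 5th.
E up to C# spans 6 letter names and 9 semitones — a major sixth.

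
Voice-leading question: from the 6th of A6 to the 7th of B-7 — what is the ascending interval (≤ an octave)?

minor third

The 6th of A6 is F♯; the 7th of B-7 is A.
3 letter names make it a third; at 3 semitones (a half step narrower than major) the quality is minor.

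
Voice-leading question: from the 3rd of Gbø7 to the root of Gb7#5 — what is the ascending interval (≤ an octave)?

major 6th

The 3rd of Gbø7 is Bbb; the root of Gb7#5 is Gb.
Counting 6 letters and 9 half steps from Bbb gives a major sixth.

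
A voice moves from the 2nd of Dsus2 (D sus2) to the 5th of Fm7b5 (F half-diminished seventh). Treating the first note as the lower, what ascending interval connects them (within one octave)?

d6

The 2nd of Dsus2 (D sus2) is E; the 5th of Fm7b5 (F half-diminished seventh) is Cb.
From E to Cb: 7 semitones over a sixth = diminished.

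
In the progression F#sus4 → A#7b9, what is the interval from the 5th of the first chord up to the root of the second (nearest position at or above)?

F#sus4 has C# as its 5th, and A#7b9 has A# as its root.
From C# to A# is 9 semitones, exactly the major sixth.

M6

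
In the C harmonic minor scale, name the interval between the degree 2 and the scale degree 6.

The scale runs C D E♭ F G A♭ B.
That puts D below A♭.
5 letter names make it a fifth; at 6 semitones (a half step narrower than perfect) the quality is diminished.

d5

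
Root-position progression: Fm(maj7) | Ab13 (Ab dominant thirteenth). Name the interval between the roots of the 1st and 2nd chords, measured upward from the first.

minor third

The roots are F and Ab.
From F to Ab: 3 semitones over a third = minor.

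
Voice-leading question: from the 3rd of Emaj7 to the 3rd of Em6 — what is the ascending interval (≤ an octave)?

diminished 8th

The 3rd of Emaj7 is G♯; the 3rd of Em6 is G.
From G♯ to G: 11 semitones over an octave = diminished.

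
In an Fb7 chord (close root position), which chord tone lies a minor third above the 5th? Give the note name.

Ebb

Spelling the chord: Fb, Ab, Cb, Ebb.
The 5th is Cb. A minor third above Cb is Ebb.
Ebb is the chord's 7th.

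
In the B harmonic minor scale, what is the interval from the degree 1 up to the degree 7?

Spelling the B harmonic minor scale: B C♯ D E F♯ G A♯.
Degree 1 = B; 7th degree = A♯.
Counting 7 letters and 11 half steps from B gives a major seventh.

major seventh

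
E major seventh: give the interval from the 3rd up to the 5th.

The chord tones of EΔ7 (E major seventh) are E–G#–B–D#.
So we need the interval from G# up to B.
3 letter names make it a third; at 3 semitones (a half step narrower than major) the quality is minor.

minor third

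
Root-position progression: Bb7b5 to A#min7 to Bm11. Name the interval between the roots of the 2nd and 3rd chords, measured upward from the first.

The roots are A# and B.
2 letter names make it a second; at 1 semitone (a half step narrower than major) the quality is minor.

m2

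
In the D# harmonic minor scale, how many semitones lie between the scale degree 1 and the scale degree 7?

The scale is D# E# F# G# A# B C##.
D# up to C## is a major seventh — 11 semitones.

11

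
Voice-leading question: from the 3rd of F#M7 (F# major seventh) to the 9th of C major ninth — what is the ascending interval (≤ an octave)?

d4

F#M7 (F# major seventh) has A# as its 3rd, and C major ninth has D as its 9th.
A# up to D is 4 semitones, a half step narrower than a perfect fourth, so the interval is diminished.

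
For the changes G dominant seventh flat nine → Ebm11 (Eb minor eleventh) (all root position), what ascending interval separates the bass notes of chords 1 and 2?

minor sixth

The roots are G and Eb.
From G to Eb: 8 semitones over a sixth = minor.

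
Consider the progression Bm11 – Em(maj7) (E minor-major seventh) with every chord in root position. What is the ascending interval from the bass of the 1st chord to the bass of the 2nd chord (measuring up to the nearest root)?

The roots are B and E.
Counting 4 letters and 5 half steps from B gives a perfect fourth.

perfect 4th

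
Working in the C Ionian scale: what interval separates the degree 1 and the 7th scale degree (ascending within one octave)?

major seventh

C major: C D E F G A B.
Degree 1 = C; scale degree 7 = B.
Counting 7 letters and 11 half steps from C gives a major seventh.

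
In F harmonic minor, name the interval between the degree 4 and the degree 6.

minor third

Spelling F harmonic minor: F G A♭ B♭ C D♭ E.
The degree 4 is B♭ and the 6th degree is D♭.
From B♭ to D♭: 3 semitones over a third = minor.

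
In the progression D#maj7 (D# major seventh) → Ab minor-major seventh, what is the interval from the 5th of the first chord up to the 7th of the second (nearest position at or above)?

D#maj7 (D# major seventh) has A# as its 5th, and Ab minor-major seventh has G as its 7th.
A# up to G is 9 semitones, a whole step narrower than a major seventh, so the interval is diminished.

d7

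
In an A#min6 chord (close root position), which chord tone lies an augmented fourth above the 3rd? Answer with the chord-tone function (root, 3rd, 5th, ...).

A#m6: A#–C#–E#–F##.
The 3rd is C#. An augmented fourth above C# is F##.
F## is the chord's 6th.

6th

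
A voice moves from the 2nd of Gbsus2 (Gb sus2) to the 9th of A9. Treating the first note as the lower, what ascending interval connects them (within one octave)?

Gbsus2 (Gb sus2) has Ab as its 2nd, and A9 has B as its 9th.
2 letter names make it a second; at 3 semitones (a half step wider than major) the quality is augmented.

augmented second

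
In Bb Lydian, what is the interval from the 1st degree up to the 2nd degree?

major second

Bb lydian: Bb C D E F G A.
The 1st degree is Bb and the 2nd scale degree is C.
Bb up to C spans 2 letter names and 2 semitones — a major second.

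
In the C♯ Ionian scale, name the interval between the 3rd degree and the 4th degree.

minor second

The scale runs C♯ D♯ E♯ F♯ G♯ A♯ B♯.
That puts E♯ below F♯.
E♯ up to F♯ is 1 semitone, a half step narrower than a major second, so the interval is minor.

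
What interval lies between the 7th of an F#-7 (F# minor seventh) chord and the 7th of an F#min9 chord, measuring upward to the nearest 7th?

F#-7 (F# minor seventh) has E as its 7th, and F#min9 has E as its 7th.
From E to E is 0 semitones, exactly the perfect unison.

perfect 1st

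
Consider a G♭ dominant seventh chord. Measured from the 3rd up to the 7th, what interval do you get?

G♭7 is spelled G♭, B♭, D♭, F♭.
The 3rd is B♭ and the 7th is F♭.
From B♭ to F♭: 6 semitones over a fifth = diminished.

diminished fifth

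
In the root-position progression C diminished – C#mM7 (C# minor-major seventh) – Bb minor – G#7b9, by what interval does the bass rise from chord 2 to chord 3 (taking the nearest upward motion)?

The roots are C# and Bb.
7 letter names make it a seventh; at 9 semitones (a whole step narrower than major) the quality is diminished.

diminished 7th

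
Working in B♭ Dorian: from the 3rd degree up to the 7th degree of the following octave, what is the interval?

perfect twelfth

B♭ dorian: B♭ C D♭ E♭ F G A♭.
3rd degree = D♭; degree 7 (up an octave) = A♭.
D♭ up to A♭ spans 12 letter names and 19 semitones — a perfect twelfth.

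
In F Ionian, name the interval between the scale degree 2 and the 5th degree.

perfect fourth

The scale runs F G A B♭ C D E.
Scale degree 2 = G; degree 5 = C.
G up to C spans 4 letter names and 5 semitones — a perfect fourth.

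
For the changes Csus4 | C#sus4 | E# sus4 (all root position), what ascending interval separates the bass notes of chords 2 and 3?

major third

The roots are C# and E#.
From C# to E# is 4 semitones, exactly the major third.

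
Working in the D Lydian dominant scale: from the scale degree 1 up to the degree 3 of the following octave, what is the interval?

Spelling the D Lydian dominant scale: D E F♯ G♯ A B C.
The scale degree 1 is D and the degree 3 (up an octave) is F♯.
Counting 10 letters and 16 half steps from D gives a major tenth.

major tenth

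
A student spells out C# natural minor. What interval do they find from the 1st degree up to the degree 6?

m6

The scale runs C# D# E F# G# A B.
1st degree = C#; 6th scale degree = A.
From C# to A: 8 semitones over a sixth = minor.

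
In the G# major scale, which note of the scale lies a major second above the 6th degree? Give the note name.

The scale is G# A# B# C# D# E# F##.
The 6th degree is E#; a major second above that is F## — scale degree 7.

F##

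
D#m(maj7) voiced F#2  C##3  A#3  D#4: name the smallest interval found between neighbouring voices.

P4

Adjacent intervals: F#2→C##3 = augmented fifth; C##3→A#3 = minor sixth; A#3→D#4 = perfect fourth.
The smallest is A#3 to D#4, a perfect fourth (5 semitones).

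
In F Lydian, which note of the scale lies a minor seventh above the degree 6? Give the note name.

The scale is F G A B C D E.
The degree 6 is D; a minor seventh above that is C — scale degree 5.

C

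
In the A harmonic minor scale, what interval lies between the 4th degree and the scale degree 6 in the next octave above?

The scale runs A B C D E F G#.
4th degree = D; scale degree 6 (up an octave) = F.
D up to F is 15 semitones, a half step narrower than a major tenth, so the interval is minor.

minor tenth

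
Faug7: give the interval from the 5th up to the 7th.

Faug7 (F augmented seventh) is spelled F–A–C#–Eb.
5th = C#; 7th = Eb.
From C# to Eb: 2 semitones over a third = diminished.

diminished third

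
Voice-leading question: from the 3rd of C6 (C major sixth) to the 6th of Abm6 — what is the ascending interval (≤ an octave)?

C6 (C major sixth) has E as its 3rd, and Abm6 has F as its 6th.
From E to F: 1 semitone over a second = minor.

minor 2nd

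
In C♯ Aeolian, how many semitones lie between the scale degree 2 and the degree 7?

The scale is C♯ D♯ E F♯ G♯ A B.
D♯ up to B is a minor sixth — 8 semitones.

8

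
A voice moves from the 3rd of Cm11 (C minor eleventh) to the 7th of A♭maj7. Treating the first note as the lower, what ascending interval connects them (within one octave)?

major third

The 3rd of Cm11 (C minor eleventh) is E♭; the 7th of A♭maj7 is G.
From E♭ to G is 4 semitones, exactly the major third.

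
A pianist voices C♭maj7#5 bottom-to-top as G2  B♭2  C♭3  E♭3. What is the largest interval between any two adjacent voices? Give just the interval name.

major third

Adjacent intervals: G2→B♭2 = minor third; B♭2→C♭3 = minor second; C♭3→E♭3 = major third.
The largest is C♭3 to E♭3, a major third (4 semitones).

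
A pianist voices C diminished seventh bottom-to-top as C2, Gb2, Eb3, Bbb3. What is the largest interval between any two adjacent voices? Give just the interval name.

M6

Adjacent intervals: C2→Gb2 = diminished fifth; Gb2→Eb3 = major sixth; Eb3→Bbb3 = diminished fifth.
The largest is Gb2 to Eb3, a major sixth (9 semitones).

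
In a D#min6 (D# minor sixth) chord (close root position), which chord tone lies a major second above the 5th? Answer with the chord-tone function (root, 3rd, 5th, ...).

6th

D#min6: D#-F#-A#-B#.
The 5th is A#. A major second above A# is B#.
B# is the chord's 6th.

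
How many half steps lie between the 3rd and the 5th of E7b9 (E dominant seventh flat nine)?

3

E7b9: E, G#, B, D, F.
G# to B is a minor third: 3 semitones.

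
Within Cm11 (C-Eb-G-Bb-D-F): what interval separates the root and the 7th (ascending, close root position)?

minor 7th

Root = C; 7th = Bb.
C up to Bb is 10 semitones, a half step narrower than a major seventh, so the interval is minor.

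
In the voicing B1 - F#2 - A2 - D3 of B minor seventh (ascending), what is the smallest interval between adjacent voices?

minor third

Adjacent intervals: B1→F#2 = perfect fifth; F#2→A2 = minor third; A2→D3 = perfect fourth.
The smallest is F#2 to A2, a minor third (3 semitones).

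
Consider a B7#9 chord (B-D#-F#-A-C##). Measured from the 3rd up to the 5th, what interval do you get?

3rd = D#; 5th = F#.
3 letter names make it a third; at 3 semitones (a half step narrower than major) the quality is minor.

minor third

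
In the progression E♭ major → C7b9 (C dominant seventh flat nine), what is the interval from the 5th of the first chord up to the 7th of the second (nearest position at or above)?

P1

The 5th of E♭ major is B♭; the 7th of C7b9 (C dominant seventh flat nine) is B♭.
Counting 1 letters and 0 half steps from B♭ gives a perfect unison.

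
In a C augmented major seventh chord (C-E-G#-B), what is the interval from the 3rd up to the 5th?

major 3rd

3rd = E; 5th = G#.
Counting 3 letters and 4 half steps from E gives a major third.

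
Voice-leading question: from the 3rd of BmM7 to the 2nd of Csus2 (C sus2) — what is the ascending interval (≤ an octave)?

P1

The 3rd of BmM7 is D; the 2nd of Csus2 (C sus2) is D.
From D to D is 0 semitones, exactly the perfect unison.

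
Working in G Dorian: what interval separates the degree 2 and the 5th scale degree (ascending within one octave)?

The scale runs G A Bb C D E F.
So we need the interval from A up to D.
Counting 4 letters and 5 half steps from A gives a perfect fourth.

perfect fourth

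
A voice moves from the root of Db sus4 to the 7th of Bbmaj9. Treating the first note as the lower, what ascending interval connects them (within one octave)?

A5

Db sus4 has Db as its root, and Bbmaj9 has A as its 7th.
From Db to A: 8 semitones over a fifth = augmented.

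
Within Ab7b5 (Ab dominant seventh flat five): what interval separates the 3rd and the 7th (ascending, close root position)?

d5

Ab7b5 is spelled Ab, C, Ebb, Gb.
That puts C below Gb.
From C to Gb: 6 semitones over a fifth = diminished.
This 3–7 tritone is the characteristic tension at the heart of the dominant sound.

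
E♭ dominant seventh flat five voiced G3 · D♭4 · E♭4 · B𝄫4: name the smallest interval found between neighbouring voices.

Adjacent intervals: G3→D♭4 = diminished fifth; D♭4→E♭4 = major second; E♭4→B𝄫4 = diminished fifth.
The smallest is D♭4 to E♭4, a major second (2 semitones).

M2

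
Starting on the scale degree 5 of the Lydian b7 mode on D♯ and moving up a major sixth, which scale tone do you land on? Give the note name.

The scale is D♯ E♯ F𝄪 G𝄪 A♯ B♯ C♯.
The scale degree 5 is A♯; a major sixth above that is F𝄪 — scale degree 3.

F##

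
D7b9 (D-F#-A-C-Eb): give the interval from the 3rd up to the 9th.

That puts F# below Eb.
From F# to Eb: 9 semitones over a seventh = diminished.

d7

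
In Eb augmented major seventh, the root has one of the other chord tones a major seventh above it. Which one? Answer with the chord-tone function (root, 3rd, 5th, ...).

7th

Spelling the chord: Eb, G, B, D.
The root is Eb. A major seventh above Eb is D.
D is the chord's 7th.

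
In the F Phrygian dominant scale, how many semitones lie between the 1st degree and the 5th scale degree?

The scale is F Gb A Bb C Db Eb.
F up to C is a perfect fifth — 7 semitones.

7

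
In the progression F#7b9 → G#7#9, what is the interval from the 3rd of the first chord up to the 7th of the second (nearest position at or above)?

The 3rd of F#7b9 is A#; the 7th of G#7#9 is F#.
A# up to F# is 8 semitones, a half step narrower than a major sixth, so the interval is minor.

minor sixth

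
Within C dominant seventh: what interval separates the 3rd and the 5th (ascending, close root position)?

C7 (C dominant seventh) is spelled C-E-G-Bb.
So we need the interval from E up to G.
From E to G: 3 semitones over a third = minor.

m3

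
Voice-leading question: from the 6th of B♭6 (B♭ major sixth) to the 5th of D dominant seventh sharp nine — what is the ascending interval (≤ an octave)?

The 6th of B♭6 (B♭ major sixth) is G; the 5th of D dominant seventh sharp nine is A.
Counting 2 letters and 2 half steps from G gives a major second.

major 2nd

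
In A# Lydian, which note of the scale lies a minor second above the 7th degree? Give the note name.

The scale is A# B# C## D## E# F## G##.
The 7th degree is G##; a minor second above that is A# — scale degree 1.

A#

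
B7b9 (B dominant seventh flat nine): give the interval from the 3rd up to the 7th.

diminished fifth

B7b9 is spelled B, D#, F#, A, C.
So we need the interval from D# up to A.
5 letter names make it a fifth; at 6 semitones (a half step narrower than perfect) the quality is diminished.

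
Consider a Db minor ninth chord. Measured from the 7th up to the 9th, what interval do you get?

Dbmin9: Db-Fb-Ab-Cb-Eb.
The 7th is Cb and the 9th is Eb.
From Cb to Eb is 4 semitones, exactly the major third.

major 3rd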